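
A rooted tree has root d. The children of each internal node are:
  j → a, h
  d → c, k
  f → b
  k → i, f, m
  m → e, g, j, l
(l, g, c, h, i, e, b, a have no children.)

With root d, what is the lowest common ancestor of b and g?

k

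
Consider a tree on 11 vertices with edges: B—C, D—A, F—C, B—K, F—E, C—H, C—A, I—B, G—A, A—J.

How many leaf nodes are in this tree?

7

Exactly 7 nodes have a single neighbour: D, E, G, H, I, J, K.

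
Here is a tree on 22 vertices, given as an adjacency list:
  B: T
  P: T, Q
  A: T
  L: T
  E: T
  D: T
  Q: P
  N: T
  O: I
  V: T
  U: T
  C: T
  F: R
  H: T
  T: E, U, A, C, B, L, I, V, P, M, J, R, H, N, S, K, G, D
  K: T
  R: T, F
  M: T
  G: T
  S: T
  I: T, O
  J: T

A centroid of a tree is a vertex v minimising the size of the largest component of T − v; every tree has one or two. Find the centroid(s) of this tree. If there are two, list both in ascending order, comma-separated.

T

Delete T: the remaining components have sizes 2, 2, 2, 1, 1, 1, 1, 1, 1, 1, 1, 1, 1, 1, 1, 1, 1, 1. Max 2 ≤ 11, so T is a centroid.
No neighbour of T does as well, so T is the unique centroid.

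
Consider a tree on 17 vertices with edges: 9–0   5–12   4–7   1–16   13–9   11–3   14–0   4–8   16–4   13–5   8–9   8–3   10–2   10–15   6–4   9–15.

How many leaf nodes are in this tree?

Exactly 7 nodes have a single neighbour: 1, 2, 6, 7, 11, 12, 14.

7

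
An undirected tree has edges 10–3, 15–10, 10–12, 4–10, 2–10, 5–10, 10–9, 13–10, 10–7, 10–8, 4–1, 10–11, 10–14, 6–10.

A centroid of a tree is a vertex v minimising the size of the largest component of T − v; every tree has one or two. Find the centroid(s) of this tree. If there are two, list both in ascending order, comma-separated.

Removing 10 splits the tree into components of sizes 2, 1, 1, 1, 1, 1, 1, 1, 1, 1, 1, 1, 1; the largest is 2 ≤ ⌊15/2⌋ = 7.
Every other node leaves some component of size > 7, so the centroid is unique.

10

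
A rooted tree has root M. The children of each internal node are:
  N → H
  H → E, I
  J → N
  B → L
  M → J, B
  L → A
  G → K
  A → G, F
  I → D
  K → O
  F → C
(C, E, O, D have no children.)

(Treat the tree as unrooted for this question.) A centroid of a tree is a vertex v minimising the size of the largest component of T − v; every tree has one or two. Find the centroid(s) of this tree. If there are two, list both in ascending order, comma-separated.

B

Delete B: the remaining components have sizes 7, 7. Max 7 ≤ 7, so B is a centroid.
No neighbour of B does as well, so B is the unique centroid.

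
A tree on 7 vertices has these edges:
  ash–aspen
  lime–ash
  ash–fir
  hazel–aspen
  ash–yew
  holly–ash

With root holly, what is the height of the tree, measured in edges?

3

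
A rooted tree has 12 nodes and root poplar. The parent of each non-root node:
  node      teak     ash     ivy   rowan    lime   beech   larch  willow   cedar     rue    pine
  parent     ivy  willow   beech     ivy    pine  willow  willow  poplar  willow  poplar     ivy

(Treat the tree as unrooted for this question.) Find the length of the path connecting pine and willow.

3

pine–ivy–beech–willow: 3 edges.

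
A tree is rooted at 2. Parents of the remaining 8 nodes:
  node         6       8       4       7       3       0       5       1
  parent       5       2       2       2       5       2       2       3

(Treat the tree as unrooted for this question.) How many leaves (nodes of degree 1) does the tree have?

6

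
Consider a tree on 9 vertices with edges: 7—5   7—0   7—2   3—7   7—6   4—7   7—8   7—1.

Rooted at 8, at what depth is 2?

2

Path from 8 to 2: 8 → 7 → 2, which has 2 edges.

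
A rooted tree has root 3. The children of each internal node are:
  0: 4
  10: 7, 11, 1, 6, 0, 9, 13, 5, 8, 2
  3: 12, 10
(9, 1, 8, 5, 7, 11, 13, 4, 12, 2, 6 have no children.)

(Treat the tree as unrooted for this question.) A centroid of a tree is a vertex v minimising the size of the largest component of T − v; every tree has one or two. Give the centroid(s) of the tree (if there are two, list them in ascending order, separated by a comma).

10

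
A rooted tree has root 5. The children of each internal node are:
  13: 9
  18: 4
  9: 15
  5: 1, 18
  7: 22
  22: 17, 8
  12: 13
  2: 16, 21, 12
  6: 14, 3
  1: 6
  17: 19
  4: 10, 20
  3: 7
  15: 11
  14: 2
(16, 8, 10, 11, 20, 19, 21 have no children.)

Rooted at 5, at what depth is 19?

7

5–1–6–3–7–22–17–19 — 7 edges.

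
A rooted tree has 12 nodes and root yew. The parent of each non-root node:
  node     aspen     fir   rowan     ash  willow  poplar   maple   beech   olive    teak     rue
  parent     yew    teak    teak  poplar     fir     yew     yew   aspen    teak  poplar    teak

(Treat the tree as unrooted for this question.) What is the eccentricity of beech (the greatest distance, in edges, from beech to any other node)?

Distances from beech peak at 6, attained at willow.
beech – aspen – yew – poplar – teak – fir – willow

6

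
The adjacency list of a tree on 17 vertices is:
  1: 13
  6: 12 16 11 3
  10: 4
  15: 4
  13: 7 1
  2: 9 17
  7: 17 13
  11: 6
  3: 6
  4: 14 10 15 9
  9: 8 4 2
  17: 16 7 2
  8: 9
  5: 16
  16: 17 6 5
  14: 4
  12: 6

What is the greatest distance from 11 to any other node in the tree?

7

The node farthest from 11 is 10 (15, 14 also at distance 7), via 11 – 6 – 16 – 17 – 2 – 9 – 4 – 10 — 7 edges.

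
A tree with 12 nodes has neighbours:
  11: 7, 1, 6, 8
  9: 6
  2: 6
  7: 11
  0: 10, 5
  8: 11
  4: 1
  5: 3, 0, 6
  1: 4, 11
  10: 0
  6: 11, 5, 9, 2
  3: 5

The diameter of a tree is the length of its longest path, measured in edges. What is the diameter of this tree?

BFS from 10 reaches 4 last, at distance 6; BFS from 4 confirms no node is farther.
Path: 10–0–5–6–11–1–4.

6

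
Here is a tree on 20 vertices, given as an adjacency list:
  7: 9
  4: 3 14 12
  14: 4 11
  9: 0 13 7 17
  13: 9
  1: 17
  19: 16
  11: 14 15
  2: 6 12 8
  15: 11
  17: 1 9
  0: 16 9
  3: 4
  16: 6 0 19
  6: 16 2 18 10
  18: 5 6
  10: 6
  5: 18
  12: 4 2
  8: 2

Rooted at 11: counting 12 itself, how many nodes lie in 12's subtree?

15

12's subtree: {12, 2, 6, 8, 18, 16, 10, 5, 0, 19, 9, 13, 17, 7, 1}, size 15.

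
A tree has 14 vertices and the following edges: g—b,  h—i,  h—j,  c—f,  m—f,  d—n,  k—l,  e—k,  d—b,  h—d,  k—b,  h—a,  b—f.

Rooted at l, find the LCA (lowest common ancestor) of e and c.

Path e→root: e k l; path c→root: c f b k l.
First common node: k.

k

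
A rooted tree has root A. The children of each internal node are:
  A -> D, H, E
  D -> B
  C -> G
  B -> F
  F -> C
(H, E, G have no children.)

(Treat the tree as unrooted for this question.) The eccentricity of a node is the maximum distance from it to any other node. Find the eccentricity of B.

A farthest node from B is E (H, G also at distance 3).
The path B – D – A – E has 3 edges.

3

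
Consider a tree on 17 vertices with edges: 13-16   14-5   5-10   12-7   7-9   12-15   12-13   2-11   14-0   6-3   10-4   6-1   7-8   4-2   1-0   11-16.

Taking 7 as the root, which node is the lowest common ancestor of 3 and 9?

Path 3→root: 3 6 1 0 14 5 10 4 2 11 16 13 12 7; path 9→root: 9 7.
First common node: 7.

7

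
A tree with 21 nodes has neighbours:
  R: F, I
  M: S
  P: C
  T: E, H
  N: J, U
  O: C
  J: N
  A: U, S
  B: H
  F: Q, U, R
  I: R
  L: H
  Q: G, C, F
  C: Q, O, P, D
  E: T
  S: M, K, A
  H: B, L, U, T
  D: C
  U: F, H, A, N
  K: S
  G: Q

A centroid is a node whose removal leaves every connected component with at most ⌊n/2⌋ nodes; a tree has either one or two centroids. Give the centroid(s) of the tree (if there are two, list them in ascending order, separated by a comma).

U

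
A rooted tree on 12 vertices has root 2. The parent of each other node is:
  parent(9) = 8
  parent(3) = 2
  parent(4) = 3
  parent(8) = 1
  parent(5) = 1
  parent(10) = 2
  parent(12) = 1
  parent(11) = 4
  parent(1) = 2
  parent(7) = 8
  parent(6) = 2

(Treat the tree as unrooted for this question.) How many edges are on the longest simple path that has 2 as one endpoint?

The node farthest from 2 is 11 (9, 7 also at distance 3), via 2-3-4-11 — 3 edges.

3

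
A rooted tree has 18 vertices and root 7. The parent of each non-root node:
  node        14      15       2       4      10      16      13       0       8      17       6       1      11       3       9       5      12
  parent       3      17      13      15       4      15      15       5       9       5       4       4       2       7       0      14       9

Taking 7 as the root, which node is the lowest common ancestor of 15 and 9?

5

Ancestors of 15 (toward the root): 15, 17, 5, 14, 3, 7.
Ancestors of 9: 9, 0, 5, 14, 3, 7.
The deepest node appearing in both lists is 5.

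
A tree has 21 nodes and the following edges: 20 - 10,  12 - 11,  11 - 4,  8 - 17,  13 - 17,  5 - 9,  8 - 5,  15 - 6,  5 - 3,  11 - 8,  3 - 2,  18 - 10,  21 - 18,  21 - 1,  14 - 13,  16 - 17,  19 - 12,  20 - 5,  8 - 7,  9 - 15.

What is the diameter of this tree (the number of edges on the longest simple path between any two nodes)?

BFS from 1 reaches 19 last, at distance 9; BFS from 19 confirms no node is farther.
Path: 1–21–18–10–20–5–8–11–12–19.

9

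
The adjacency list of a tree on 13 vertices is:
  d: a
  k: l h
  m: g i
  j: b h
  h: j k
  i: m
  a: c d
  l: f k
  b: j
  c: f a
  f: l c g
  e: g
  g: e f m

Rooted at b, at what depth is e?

Climbing from e to the root: e–g–f–l–k–h–j–b. That's 7 steps.

7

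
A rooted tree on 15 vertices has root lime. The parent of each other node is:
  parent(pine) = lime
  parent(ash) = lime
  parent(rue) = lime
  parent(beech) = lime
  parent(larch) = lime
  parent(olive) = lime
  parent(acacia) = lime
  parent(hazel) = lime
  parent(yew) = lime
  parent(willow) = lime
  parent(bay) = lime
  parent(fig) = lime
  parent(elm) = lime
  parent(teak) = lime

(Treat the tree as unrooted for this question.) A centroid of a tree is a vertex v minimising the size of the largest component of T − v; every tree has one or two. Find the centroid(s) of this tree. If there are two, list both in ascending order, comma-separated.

lime

Delete lime: the remaining components have sizes 1, 1, 1, 1, 1, 1, 1, 1, 1, 1, 1, 1, 1, 1. Max 1 ≤ 7, so lime is a centroid.
No neighbour of lime does as well, so lime is the unique centroid.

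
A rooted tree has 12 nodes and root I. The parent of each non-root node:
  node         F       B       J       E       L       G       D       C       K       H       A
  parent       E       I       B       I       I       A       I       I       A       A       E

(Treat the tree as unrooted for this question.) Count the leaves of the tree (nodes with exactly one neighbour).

Degree-1 nodes: C, D, F, G, H, J, K, L — 8 of them.

8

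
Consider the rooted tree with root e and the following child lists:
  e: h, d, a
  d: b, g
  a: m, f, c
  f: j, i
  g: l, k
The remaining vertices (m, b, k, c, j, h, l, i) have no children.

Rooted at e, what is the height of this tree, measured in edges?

The longest root-to-leaf path is e–a–f–j (3 edges).

3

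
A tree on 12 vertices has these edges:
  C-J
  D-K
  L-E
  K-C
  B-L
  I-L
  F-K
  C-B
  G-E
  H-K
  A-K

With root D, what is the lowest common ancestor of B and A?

K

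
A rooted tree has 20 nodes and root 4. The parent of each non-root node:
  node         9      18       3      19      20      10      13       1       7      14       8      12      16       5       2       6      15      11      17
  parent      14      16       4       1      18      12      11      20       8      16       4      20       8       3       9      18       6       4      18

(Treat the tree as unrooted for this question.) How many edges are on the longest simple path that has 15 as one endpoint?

7

Distances from 15 peak at 7, attained at 5 (13 also at distance 7).
15–6–18–16–8–4–3–5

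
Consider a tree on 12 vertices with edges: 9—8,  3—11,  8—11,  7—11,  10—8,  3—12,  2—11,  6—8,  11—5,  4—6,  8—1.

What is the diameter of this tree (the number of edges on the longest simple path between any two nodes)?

A longest path is 12-3-11-8-6-4, with 5 edges.

5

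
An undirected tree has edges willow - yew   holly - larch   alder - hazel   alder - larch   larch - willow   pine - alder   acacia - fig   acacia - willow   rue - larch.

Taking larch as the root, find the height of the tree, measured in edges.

fig sits deepest: larch–willow–acacia–fig — 3 edges from the root.

3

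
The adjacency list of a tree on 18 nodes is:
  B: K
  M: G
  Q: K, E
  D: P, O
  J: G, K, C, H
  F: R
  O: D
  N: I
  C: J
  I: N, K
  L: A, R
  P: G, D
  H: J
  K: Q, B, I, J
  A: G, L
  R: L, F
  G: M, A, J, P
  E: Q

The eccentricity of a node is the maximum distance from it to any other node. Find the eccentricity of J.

5

The node farthest from J is F, via J–G–A–L–R–F — 5 edges.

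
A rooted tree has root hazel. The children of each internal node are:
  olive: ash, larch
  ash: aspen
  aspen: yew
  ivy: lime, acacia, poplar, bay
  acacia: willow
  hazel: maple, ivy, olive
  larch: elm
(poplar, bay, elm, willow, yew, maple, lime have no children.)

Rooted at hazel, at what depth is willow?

Climbing from willow to the root: willow – acacia – ivy – hazel. That's 3 steps.

3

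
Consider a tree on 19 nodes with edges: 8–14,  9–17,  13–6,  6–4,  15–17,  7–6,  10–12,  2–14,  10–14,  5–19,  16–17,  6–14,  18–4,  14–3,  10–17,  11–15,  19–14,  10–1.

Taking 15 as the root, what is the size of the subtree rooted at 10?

The subtree rooted at 10 contains: 10, 14, 1, 12, 6, 19, 3, 2, 8, 4, 7, 13, 5, 18 — 14 nodes.

14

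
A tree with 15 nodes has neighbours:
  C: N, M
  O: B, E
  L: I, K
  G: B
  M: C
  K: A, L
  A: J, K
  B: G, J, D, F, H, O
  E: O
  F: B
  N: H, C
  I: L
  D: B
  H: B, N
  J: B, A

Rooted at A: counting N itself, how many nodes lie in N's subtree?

Descendants of N (including itself): N, C, M. That's 3.

3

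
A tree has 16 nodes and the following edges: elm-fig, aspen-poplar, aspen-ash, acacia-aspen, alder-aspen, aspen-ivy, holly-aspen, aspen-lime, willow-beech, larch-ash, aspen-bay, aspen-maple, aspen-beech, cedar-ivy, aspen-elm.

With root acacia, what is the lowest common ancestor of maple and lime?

maple's ancestor chain is maple, aspen, acacia and lime's is lime, aspen, acacia; they first meet at aspen.

aspen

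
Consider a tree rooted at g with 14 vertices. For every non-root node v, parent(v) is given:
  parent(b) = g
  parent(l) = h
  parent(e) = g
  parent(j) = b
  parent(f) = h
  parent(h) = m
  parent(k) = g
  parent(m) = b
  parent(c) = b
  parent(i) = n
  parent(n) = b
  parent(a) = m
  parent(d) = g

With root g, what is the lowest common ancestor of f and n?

b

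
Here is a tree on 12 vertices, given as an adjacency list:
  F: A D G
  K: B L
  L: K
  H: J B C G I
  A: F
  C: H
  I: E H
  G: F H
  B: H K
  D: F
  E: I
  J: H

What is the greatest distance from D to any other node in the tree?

The node farthest from D is L, via D-F-G-H-B-K-L — 6 edges.

6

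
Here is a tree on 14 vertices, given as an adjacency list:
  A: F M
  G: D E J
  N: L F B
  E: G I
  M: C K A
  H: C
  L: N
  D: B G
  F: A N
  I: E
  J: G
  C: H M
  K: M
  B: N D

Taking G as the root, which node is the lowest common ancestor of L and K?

N

Ancestors of L (toward the root): L, N, B, D, G.
Ancestors of K: K, M, A, F, N, B, D, G.
The deepest node appearing in both lists is N.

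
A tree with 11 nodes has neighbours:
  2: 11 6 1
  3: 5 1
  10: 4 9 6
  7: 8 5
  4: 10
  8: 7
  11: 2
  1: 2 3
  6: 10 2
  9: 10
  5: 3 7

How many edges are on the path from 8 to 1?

The path is 8–7–5–3–1, which has 4 edges.

4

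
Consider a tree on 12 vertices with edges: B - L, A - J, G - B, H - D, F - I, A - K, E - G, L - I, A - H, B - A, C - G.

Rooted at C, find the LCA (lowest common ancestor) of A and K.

Path A→root: A B G C; path K→root: K A B G C.
First common node: A.

A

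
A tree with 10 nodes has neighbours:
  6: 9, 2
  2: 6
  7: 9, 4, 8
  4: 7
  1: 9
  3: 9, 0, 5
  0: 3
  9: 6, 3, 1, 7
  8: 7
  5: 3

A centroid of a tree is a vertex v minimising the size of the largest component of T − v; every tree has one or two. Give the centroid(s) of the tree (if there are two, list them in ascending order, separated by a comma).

Delete 9: the remaining components have sizes 3, 3, 2, 1. Max 3 ≤ 5, so 9 is a centroid.
No neighbour of 9 does as well, so 9 is the unique centroid.

9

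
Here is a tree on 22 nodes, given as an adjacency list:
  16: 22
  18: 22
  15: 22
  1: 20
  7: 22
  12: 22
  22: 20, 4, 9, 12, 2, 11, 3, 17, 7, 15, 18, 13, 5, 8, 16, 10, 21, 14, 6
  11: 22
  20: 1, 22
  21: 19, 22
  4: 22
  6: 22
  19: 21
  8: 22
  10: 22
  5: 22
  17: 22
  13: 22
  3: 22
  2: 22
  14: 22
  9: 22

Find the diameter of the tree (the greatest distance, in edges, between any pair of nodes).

Starting from 19, a farthest node is 1 at distance 4.
One longest path: 19 - 21 - 22 - 20 - 1.
So the diameter is 4.

4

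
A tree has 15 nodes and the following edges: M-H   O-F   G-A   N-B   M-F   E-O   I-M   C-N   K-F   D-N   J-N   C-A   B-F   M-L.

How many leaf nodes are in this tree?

8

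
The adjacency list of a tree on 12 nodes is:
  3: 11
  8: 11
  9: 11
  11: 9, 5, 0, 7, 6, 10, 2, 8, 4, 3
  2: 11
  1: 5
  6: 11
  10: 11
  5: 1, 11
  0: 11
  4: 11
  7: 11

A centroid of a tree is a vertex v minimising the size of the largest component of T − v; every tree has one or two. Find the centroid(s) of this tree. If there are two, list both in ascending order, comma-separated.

11

Delete 11: the remaining components have sizes 2, 1, 1, 1, 1, 1, 1, 1, 1, 1. Max 2 ≤ 6, so 11 is a centroid.
No neighbour of 11 does as well, so 11 is the unique centroid.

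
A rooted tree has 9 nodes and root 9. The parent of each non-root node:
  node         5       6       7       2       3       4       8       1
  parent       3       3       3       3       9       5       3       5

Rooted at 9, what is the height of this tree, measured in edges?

The longest root-to-leaf path is 9–3–5–1 (3 edges).

3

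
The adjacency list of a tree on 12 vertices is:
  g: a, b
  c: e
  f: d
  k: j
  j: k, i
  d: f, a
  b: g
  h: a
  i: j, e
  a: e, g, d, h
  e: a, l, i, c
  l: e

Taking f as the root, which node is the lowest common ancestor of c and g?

c's ancestor chain is c, e, a, d, f and g's is g, a, d, f; they first meet at a.

a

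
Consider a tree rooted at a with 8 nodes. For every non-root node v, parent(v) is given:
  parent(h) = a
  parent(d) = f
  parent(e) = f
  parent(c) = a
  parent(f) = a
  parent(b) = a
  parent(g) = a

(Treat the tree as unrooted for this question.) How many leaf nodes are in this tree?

6

The leaves are b, c, d, e, g, h.
That is 6 leaves.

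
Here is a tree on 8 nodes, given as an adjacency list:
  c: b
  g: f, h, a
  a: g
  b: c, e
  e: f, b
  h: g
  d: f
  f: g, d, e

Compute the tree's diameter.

5

BFS from h reaches c last, at distance 5; BFS from c confirms no node is farther.
Path: h–g–f–e–b–c.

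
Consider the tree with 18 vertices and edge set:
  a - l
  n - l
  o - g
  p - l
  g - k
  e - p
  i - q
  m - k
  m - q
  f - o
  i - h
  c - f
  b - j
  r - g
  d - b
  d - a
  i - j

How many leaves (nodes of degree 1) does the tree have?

5

Degree-1 nodes: c, e, h, n, r — 5 of them.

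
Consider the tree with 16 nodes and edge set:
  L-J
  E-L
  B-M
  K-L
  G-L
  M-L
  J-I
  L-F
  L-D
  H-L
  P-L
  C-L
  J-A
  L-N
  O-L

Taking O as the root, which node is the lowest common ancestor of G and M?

Path G→root: G L O; path M→root: M L O.
First common node: L.

L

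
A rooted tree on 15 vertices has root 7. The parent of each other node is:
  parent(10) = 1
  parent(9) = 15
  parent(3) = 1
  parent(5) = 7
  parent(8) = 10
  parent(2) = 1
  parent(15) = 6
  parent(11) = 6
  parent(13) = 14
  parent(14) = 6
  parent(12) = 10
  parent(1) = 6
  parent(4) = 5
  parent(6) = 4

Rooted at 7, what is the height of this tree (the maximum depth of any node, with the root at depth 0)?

6

8 sits deepest: 7 – 5 – 4 – 6 – 1 – 10 – 8 — 6 edges from the root.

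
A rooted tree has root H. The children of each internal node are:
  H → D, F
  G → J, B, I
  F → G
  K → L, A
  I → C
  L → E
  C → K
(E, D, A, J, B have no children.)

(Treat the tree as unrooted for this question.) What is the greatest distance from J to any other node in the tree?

6

A farthest node from J is E.
The path J – G – I – C – K – L – E has 6 edges.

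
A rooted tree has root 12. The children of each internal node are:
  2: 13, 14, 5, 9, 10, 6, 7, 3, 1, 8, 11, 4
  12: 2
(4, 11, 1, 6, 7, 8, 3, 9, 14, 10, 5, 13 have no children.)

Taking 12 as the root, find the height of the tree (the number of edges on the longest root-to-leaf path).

2

A deepest node is 7, reached by 12 → 2 → 7.
That path has 2 edges, so the height is 2.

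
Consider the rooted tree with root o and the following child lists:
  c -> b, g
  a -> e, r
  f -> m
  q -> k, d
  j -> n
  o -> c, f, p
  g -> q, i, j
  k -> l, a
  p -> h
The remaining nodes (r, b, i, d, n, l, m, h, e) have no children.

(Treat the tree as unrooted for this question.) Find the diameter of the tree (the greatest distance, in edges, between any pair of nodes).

8

BFS from r reaches m last, at distance 8; BFS from m confirms no node is farther.
Path: r - a - k - q - g - c - o - f - m.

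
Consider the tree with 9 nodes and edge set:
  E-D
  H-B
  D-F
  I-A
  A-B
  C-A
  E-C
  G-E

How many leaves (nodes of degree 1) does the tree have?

4

Degree-1 nodes: F, G, H, I — 4 of them.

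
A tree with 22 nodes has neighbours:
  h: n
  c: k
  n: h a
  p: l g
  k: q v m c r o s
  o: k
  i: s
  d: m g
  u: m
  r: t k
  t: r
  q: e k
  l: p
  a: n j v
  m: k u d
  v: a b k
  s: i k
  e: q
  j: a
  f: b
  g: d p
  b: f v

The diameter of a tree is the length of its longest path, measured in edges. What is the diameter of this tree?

9

BFS from l reaches h last, at distance 9; BFS from h confirms no node is farther.
Path: l - p - g - d - m - k - v - a - n - h.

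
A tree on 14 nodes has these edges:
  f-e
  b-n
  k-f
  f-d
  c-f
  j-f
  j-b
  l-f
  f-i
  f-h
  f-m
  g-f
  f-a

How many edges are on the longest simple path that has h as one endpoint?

4

A farthest node from h is n.
The path h–f–j–b–n has 4 edges.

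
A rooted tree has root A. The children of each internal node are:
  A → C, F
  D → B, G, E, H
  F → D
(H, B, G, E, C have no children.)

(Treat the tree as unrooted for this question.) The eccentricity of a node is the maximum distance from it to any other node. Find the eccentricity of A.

Distances from A peak at 3, attained at E (G, B, H also at distance 3).
A–F–D–E

3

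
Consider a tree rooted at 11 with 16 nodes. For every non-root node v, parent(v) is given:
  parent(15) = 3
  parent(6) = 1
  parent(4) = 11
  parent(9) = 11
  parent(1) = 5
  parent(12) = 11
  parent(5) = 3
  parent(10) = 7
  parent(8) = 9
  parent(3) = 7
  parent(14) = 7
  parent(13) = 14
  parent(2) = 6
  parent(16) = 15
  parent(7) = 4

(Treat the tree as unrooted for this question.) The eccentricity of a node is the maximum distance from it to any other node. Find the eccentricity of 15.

A farthest node from 15 is 8.
The path 15-3-7-4-11-9-8 has 6 edges.

6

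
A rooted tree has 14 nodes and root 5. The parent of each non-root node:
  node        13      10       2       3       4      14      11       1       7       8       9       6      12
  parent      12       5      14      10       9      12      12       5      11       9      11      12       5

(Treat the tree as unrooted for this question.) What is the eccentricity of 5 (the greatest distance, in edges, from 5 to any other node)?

A farthest node from 5 is 8 (4 also at distance 4).
The path 5 – 12 – 11 – 9 – 8 has 4 edges.

4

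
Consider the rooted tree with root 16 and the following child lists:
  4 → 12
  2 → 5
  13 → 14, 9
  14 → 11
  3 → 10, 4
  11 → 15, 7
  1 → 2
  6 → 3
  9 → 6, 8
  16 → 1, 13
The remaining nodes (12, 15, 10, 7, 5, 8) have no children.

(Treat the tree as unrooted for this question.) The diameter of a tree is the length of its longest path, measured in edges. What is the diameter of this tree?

9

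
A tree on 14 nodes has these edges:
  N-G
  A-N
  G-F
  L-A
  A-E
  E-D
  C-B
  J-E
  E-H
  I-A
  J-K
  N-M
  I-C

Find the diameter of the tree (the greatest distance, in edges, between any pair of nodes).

BFS from F reaches K last, at distance 6; BFS from K confirms no node is farther.
Path: F – G – N – A – E – J – K.

6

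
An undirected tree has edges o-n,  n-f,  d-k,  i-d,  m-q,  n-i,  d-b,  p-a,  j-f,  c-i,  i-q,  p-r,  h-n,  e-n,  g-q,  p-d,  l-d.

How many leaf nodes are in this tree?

12

Degree-1 nodes: a, b, c, e, g, h, j, k, l, m, o, r — 12 of them.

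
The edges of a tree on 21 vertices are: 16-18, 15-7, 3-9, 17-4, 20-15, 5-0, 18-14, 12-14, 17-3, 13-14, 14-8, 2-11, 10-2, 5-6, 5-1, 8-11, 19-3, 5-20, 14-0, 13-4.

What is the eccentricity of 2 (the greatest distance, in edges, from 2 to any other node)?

8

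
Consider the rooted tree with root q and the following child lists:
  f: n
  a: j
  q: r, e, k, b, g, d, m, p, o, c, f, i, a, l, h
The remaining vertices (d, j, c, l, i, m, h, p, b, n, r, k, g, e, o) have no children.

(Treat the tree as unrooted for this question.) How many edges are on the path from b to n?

3

The path is b – q – f – n, which has 3 edges.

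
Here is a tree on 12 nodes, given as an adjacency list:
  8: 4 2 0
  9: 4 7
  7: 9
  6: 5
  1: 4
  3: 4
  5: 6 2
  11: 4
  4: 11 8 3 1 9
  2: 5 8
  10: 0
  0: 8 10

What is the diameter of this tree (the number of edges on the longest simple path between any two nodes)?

Starting from 6, a farthest node is 7 at distance 6.
One longest path: 6–5–2–8–4–9–7.
So the diameter is 6.

6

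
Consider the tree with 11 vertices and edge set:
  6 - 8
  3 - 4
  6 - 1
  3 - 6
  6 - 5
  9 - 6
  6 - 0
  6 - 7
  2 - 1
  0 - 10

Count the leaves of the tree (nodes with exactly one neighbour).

Exactly 7 nodes have a single neighbour: 2, 4, 5, 7, 8, 9, 10.

7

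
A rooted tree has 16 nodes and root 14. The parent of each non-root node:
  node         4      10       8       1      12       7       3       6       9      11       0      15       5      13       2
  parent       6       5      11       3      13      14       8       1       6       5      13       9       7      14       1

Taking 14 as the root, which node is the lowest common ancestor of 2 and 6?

1

2's ancestor chain is 2, 1, 3, 8, 11, 5, 7, 14 and 6's is 6, 1, 3, 8, 11, 5, 7, 14; they first meet at 1.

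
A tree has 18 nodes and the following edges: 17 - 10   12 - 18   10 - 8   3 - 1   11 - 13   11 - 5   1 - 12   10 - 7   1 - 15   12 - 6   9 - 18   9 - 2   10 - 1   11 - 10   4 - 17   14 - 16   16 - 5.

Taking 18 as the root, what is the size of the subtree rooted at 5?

3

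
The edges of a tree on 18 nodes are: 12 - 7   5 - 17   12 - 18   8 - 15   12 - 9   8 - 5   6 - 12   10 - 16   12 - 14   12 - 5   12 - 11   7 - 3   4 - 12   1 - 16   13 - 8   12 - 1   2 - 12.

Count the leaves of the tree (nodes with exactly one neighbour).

Degree-1 nodes: 2, 3, 4, 6, 9, 10, 11, 13, 14, 15, 17, 18 — 12 of them.

12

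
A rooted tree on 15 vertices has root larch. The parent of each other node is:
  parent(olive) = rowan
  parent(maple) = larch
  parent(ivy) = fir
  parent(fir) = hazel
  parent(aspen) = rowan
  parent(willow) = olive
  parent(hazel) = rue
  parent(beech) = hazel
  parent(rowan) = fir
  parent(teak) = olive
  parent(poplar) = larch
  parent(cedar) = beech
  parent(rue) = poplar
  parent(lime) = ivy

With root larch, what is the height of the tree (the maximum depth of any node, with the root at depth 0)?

7

A deepest node is willow, reached by larch – poplar – rue – hazel – fir – rowan – olive – willow.
That path has 7 edges, so the height is 7.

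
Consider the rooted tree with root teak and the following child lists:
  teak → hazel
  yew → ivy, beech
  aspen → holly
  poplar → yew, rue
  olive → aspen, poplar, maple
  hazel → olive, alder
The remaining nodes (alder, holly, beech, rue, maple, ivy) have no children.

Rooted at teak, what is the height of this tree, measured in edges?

5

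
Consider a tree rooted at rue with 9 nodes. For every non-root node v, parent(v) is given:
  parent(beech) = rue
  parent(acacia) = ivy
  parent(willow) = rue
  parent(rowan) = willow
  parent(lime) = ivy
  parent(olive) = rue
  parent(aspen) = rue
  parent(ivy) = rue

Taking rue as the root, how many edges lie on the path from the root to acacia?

Climbing from acacia to the root: acacia → ivy → rue. That's 2 steps.

2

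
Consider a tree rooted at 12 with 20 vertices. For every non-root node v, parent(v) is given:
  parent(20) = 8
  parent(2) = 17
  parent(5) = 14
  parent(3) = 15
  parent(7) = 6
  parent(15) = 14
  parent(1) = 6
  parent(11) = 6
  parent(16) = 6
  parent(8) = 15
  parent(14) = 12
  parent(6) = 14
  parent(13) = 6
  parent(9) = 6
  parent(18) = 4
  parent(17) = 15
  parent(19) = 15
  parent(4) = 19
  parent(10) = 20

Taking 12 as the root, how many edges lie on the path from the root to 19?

3

12 → 14 → 15 → 19 — 3 edges.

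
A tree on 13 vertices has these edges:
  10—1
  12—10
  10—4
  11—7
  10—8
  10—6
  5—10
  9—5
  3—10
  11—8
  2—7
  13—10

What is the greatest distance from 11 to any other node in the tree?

Distances from 11 peak at 4, attained at 9.
11–8–10–5–9

4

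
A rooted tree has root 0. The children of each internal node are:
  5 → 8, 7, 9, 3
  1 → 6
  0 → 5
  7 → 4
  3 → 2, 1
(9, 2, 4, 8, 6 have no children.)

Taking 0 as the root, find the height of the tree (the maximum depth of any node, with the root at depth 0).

4

A deepest node is 6, reached by 0 – 5 – 3 – 1 – 6.
That path has 4 edges, so the height is 4.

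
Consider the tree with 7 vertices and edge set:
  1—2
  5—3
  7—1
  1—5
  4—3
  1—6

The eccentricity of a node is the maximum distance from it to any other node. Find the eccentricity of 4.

4

A farthest node from 4 is 2 (7, 6 also at distance 4).
The path 4–3–5–1–2 has 4 edges.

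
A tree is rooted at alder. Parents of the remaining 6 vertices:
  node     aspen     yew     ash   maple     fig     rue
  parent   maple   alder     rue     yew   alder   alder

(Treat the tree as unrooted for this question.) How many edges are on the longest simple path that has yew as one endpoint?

The node farthest from yew is ash, via yew-alder-rue-ash — 3 edges.

3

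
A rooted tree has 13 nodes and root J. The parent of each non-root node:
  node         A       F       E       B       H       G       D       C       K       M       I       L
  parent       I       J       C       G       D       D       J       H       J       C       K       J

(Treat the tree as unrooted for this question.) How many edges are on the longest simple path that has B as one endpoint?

The node farthest from B is A, via B-G-D-J-K-I-A — 6 edges.

6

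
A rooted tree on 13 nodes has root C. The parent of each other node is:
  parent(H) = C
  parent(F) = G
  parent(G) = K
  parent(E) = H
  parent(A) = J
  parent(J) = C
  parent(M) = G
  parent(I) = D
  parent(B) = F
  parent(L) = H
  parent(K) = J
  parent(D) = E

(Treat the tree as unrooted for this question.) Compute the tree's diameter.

A longest path is B – F – G – K – J – C – H – E – D – I, with 9 edges.

9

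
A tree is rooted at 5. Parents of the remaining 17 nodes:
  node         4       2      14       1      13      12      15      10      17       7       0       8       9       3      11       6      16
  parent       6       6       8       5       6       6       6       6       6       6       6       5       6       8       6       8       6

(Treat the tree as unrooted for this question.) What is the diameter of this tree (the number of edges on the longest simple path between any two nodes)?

BFS from 1 reaches 17 last, at distance 4; BFS from 17 confirms no node is farther.
Path: 1 - 5 - 8 - 6 - 17.

4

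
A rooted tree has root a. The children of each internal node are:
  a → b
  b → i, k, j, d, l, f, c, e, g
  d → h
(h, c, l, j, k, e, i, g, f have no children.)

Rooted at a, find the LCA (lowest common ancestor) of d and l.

b

Path d→root: d b a; path l→root: l b a.
First common node: b.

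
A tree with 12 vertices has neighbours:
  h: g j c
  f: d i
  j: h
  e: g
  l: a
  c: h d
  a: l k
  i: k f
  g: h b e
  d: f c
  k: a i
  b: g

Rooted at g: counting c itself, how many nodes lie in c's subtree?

7

The subtree rooted at c contains: c, d, f, i, k, a, l — 7 nodes.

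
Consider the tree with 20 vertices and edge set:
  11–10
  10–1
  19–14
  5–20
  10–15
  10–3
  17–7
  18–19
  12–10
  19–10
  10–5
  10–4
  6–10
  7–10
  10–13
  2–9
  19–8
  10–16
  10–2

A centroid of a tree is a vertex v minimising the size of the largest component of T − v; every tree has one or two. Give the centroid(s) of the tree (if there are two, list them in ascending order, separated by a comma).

10

If 10 is removed the pieces have sizes 4, 2, 2, 2, 1, 1, 1, 1, 1, 1, 1, 1, 1, all ≤ ⌊20/2⌋ = 10.
No neighbour of 10 does as well, so 10 is the unique centroid.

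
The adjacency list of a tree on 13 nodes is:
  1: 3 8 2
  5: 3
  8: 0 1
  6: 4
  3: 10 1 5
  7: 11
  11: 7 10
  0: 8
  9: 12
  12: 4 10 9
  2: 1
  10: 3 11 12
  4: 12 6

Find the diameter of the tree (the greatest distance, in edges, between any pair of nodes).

7

BFS from 6 reaches 0 last, at distance 7; BFS from 0 confirms no node is farther.
Path: 6-4-12-10-3-1-8-0.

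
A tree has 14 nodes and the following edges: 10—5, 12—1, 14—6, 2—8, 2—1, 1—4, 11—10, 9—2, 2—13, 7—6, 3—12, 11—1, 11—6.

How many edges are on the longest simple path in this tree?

5

Starting from 3, a farthest node is 14 at distance 5.
One longest path: 3 – 12 – 1 – 11 – 6 – 14.
So the diameter is 5.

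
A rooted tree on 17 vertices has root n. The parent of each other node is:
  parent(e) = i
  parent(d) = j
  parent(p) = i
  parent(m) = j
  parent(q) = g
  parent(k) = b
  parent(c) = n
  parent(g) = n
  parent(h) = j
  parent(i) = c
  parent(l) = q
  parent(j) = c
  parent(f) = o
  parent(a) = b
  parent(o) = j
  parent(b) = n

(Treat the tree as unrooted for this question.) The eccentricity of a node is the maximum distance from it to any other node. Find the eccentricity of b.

5

The node farthest from b is f, via b–n–c–j–o–f — 5 edges.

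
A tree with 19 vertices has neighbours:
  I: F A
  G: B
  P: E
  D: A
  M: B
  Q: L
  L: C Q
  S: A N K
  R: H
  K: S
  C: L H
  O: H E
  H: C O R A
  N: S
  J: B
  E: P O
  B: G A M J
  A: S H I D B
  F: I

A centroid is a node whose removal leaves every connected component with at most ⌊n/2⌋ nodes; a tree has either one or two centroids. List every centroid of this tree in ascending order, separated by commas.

A

Delete A: the remaining components have sizes 8, 4, 3, 2, 1. Max 8 ≤ 9, so A is a centroid.
No neighbour of A does as well, so A is the unique centroid.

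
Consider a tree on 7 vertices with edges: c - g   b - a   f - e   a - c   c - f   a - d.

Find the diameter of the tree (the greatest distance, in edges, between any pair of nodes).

4

BFS from e reaches d last, at distance 4; BFS from d confirms no node is farther.
Path: e–f–c–a–d.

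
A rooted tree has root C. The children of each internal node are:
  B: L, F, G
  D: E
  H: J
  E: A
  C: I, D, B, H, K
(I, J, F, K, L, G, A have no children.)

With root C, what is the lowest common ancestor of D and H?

D's ancestor chain is D, C and H's is H, C; they first meet at C.

C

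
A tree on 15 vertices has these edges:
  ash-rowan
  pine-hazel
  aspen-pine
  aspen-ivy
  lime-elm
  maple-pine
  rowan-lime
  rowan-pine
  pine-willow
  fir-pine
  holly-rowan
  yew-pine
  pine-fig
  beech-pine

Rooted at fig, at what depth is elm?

4

Climbing from elm to the root: elm–lime–rowan–pine–fig. That's 4 steps.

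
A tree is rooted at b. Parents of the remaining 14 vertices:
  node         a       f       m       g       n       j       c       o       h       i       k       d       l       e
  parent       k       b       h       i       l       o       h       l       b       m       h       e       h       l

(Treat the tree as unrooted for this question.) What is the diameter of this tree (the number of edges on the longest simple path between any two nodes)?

6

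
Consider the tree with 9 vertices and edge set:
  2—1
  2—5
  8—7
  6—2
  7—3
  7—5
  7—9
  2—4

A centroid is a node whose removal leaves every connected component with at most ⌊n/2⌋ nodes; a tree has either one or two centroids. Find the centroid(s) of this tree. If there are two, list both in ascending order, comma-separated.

5

If 5 is removed the pieces have sizes 4, 4, all ≤ ⌊9/2⌋ = 4.
No neighbour of 5 does as well, so 5 is the unique centroid.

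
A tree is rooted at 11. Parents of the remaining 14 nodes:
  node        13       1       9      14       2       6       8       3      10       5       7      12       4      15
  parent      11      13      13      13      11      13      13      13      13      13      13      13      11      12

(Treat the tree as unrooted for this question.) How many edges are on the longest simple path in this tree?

BFS from 2 reaches 15 last, at distance 4; BFS from 15 confirms no node is farther.
Path: 2 – 11 – 13 – 12 – 15.

4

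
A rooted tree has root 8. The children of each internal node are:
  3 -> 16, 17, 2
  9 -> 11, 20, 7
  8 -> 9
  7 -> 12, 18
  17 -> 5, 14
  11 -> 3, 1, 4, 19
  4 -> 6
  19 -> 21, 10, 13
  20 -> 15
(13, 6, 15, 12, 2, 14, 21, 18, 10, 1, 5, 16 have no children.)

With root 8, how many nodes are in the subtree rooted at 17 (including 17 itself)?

3

Descendants of 17 (including itself): 17, 14, 5. That's 3.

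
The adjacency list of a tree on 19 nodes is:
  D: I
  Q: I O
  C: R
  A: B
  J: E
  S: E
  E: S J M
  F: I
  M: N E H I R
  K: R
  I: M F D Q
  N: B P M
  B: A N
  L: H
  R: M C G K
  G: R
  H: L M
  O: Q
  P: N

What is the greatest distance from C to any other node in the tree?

5

Distances from C peak at 5, attained at A (O also at distance 5).
C – R – M – N – B – A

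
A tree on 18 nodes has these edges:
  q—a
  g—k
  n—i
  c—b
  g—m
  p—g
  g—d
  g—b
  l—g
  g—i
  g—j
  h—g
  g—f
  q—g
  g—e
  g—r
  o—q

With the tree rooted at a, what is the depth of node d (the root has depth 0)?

3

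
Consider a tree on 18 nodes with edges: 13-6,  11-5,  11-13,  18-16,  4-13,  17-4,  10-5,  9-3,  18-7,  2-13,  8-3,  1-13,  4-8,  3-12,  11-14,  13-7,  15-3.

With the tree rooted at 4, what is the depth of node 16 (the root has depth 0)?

4

4 – 13 – 7 – 18 – 16 — 4 edges.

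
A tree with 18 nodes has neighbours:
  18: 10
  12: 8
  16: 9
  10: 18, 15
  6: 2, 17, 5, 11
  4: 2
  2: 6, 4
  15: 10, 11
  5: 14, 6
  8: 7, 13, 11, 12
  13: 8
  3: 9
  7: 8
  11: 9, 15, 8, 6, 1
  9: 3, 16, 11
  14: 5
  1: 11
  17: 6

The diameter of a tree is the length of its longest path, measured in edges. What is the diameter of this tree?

6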